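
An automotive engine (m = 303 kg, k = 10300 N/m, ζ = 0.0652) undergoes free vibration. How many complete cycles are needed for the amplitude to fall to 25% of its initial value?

Logarithmic decrement δ = 2πζ/√(1 − ζ²) = 2π × 0.06520/√(1 − 0.00425) = 0.4105.
x_n/x₀ = e^(−nδ) ≤ 0.25; take ln: n ≥ ln(1/0.25)/δ = 1.386/0.4105 = 3.377.
So 4 complete cycles are required.

4 cycles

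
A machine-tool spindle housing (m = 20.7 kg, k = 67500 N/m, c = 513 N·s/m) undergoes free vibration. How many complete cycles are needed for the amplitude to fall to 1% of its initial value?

ζ = c/(2√(km)) = 513/(2√(67500 × 20.7)) = 513/2364 = 0.2170.
Logarithmic decrement δ = 2πζ/√(1 − ζ²) = 2π × 0.2170/√(1 − 0.0471) = 1.397.
x_n/x₀ = e^(−nδ) ≤ 0.01; take ln: n ≥ ln(1/0.01)/δ = 4.605/1.397 = 3.297.
So 4 complete cycles are required.

4 cycles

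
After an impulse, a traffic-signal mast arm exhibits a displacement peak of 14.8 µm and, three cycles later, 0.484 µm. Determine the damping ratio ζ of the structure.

0.179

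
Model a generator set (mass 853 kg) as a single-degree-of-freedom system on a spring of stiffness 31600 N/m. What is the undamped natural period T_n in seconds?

1.03 s

ω_n = √(k/m) = √(31600/853) = √37.05 = 6.087 rad/s.
T_n = 2π/ω_n = 6.283/6.087 = 1.032 s.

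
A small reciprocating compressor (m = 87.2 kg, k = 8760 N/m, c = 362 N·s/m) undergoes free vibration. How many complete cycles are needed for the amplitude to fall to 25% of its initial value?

ζ = c/(2√(km)) = 362/(2√(8760 × 87.2)) = 362/1748 = 0.2071.
Logarithmic decrement δ = 2πζ/√(1 − ζ²) = 2π × 0.2071/√(1 − 0.0429) = 1.330.
x_n/x₀ = e^(−nδ) ≤ 0.25; take ln: n ≥ ln(1/0.25)/δ = 1.386/1.330 = 1.042.
So 2 complete cycles are required.

2 cycles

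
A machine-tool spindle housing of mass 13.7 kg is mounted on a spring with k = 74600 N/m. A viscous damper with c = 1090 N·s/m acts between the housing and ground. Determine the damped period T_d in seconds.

0.101 s

ω_n = √(k/m) = √(74600/13.7) = 73.79 rad/s.
Critical damping c_c = 2√(k·m) = 2√(74600 × 13.7) = 2022 N·s/m, so ζ = c/c_c = 1090/2022 = 0.5391.
ω_d = ω_n√(1 − ζ²) = 73.79 × √(1 − 0.291) = 62.15 rad/s.
T_d = 2π/ω_d = 0.1011 s.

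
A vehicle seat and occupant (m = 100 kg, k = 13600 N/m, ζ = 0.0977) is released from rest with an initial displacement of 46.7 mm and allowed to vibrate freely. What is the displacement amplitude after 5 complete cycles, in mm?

2.14 mm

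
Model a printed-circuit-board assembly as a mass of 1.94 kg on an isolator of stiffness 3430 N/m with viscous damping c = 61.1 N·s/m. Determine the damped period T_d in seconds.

0.161 s

ω_n = √(k/m) = √(3430/1.94) = 42.05 rad/s.
Critical damping c_c = 2√(k·m) = 2√(3430 × 1.94) = 163.1 N·s/m, so ζ = c/c_c = 61.1/163.1 = 0.3745.
ω_d = ω_n√(1 − ζ²) = 42.05 × √(1 − 0.140) = 38.99 rad/s.
T_d = 2π/ω_d = 0.1612 s.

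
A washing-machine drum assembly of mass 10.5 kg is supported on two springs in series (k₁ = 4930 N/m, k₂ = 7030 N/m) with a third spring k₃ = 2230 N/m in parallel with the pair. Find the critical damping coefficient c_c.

464 N·s/m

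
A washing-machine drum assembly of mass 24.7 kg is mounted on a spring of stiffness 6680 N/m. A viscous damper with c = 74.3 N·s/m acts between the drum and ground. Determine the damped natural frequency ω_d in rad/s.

ω_n = √(k/m) = √(6680/24.7) = 16.45 rad/s.
Critical damping c_c = 2√(k·m) = 2√(6680 × 24.7) = 812.4 N·s/m, so ζ = c/c_c = 74.3/812.4 = 0.09146.
ω_d = ω_n√(1 − ζ²) = 16.45 × √(1 − 0.00836) = 16.38 rad/s.

16.4 rad/s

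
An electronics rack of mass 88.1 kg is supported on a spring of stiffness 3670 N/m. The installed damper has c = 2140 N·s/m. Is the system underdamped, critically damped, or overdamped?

overdamped

c_c = 2√(k·m) = 1137 N·s/m; ζ = c/c_c = 2140/1137 = 1.88.
Since ζ > 1 the system is overdamped.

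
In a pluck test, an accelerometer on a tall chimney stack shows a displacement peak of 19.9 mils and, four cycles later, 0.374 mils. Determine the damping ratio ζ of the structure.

Logarithmic decrement δ = (1/n)·ln(x₀/x_n) = (1/4)·ln(19.9/0.374) = (1/4)·ln(53.21) = 0.9936.
ζ = δ/√(4π² + δ²) = 0.9936/√(39.48 + 0.987) = 0.9936/6.361 = 0.1562.

0.156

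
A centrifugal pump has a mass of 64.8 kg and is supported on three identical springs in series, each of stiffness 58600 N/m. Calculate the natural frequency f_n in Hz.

2.76 Hz

Series springs: 1/k_eq = 3/58600, so k_eq = 58600/3 = 19530 N/m.
ω_n = √(k_eq/m) = √(19530/64.8) = √301.4 = 17.36 rad/s.
f_n = ω_n/(2π) = 17.36/6.283 = 2.763 Hz.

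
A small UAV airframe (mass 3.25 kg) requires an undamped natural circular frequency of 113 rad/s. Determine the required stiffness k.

k = m·ω_n² = 3.25 × 113.0² = 3.25 × 12770 = 41500 N/m.

41500 N/m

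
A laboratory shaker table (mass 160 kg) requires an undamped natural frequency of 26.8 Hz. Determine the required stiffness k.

ω_n = 2πf_n = 2π × 26.8 = 168.4 rad/s.
k = m·ω_n² = 160 × 168.4² = 160 × 28350 = 4537000 N/m.

4540000 N/m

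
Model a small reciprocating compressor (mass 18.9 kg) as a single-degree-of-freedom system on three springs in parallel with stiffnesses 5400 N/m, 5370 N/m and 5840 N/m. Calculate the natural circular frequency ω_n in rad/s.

Parallel springs add: k_eq = 5400 + 5370 + 5840 = 16610 N/m.
ω_n = √(k_eq/m) = √(16610/18.9) = √878.8 = 29.65 rad/s.

29.6 rad/s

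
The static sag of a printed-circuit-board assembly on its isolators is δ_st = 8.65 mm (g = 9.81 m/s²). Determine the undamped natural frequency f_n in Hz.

ω_n = √(g/δ_st) = √(9.81/0.00865) = √1134 = 33.68 rad/s.
f_n = ω_n/(2π) = 33.68/6.283 = 5.360 Hz.

5.36 Hz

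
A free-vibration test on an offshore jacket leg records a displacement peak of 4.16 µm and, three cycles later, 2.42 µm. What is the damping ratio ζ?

0.0287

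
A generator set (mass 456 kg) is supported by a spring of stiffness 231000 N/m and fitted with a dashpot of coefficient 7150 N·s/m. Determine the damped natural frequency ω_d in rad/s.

ω_n = √(k/m) = √(231000/456) = 22.51 rad/s.
Critical damping c_c = 2√(k·m) = 2√(231000 × 456) = 20530 N·s/m, so ζ = c/c_c = 7150/20530 = 0.3483.
ω_d = ω_n√(1 − ζ²) = 22.51 × √(1 − 0.121) = 21.10 rad/s.

21.1 rad/s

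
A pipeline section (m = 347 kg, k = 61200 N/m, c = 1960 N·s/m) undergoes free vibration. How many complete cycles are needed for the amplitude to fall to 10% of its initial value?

2 cycles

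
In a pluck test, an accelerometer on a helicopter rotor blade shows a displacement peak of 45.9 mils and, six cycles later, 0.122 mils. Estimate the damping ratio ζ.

Logarithmic decrement δ = (1/n)·ln(x₀/x_n) = (1/6)·ln(45.9/0.122) = (1/6)·ln(376.2) = 0.9884.
ζ = δ/√(4π² + δ²) = 0.9884/√(39.48 + 0.977) = 0.9884/6.360 = 0.1554.

0.155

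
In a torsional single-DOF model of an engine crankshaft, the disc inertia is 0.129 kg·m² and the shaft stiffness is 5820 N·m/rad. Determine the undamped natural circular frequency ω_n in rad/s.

212 rad/s

ω_n = √(k_t/J) = √(5820/0.129) = √45120 = 212.4 rad/s.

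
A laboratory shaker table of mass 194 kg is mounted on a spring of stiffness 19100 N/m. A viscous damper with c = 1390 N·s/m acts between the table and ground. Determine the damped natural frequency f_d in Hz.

1.47 Hz

ω_n = √(k/m) = √(19100/194) = 9.922 rad/s.
Critical damping c_c = 2√(k·m) = 2√(19100 × 194) = 3850 N·s/m, so ζ = c/c_c = 1390/3850 = 0.3610.
ω_d = ω_n√(1 − ζ²) = 9.922 × √(1 − 0.130) = 9.253 rad/s.
f_d = ω_d/(2π) = 1.473 Hz.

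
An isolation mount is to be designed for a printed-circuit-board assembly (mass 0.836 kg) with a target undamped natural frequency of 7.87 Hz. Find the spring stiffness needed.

2040 N/m

ω_n = 2πf_n = 2π × 7.87 = 49.45 rad/s.
k = m·ω_n² = 0.836 × 49.45² = 0.836 × 2445 = 2044 N/m.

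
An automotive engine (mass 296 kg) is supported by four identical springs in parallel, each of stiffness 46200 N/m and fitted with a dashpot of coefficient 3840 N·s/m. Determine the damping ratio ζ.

0.260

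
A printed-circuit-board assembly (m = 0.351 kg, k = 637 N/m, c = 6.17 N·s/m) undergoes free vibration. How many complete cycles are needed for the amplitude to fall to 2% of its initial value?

ζ = c/(2√(km)) = 6.17/(2√(637 × 0.351)) = 6.17/29.91 = 0.2063.
Logarithmic decrement δ = 2πζ/√(1 − ζ²) = 2π × 0.2063/√(1 − 0.0426) = 1.325.
x_n/x₀ = e^(−nδ) ≤ 0.02; take ln: n ≥ ln(1/0.02)/δ = 3.912/1.325 = 2.953.
So 3 complete cycles are required.

3 cycles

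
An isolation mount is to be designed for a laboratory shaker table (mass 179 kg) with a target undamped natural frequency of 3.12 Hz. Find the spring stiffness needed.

68800 N/m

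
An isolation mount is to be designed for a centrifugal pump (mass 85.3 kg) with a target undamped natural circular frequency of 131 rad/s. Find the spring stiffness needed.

k = m·ω_n² = 85.3 × 131.0² = 85.3 × 17160 = 1464000 N/m.

1460000 N/m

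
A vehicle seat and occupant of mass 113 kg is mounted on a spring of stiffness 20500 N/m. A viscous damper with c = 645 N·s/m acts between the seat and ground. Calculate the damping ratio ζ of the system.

ω_n = √(k/m) = √(20500/113) = 13.47 rad/s.
Critical damping c_c = 2√(k·m) = 2√(20500 × 113) = 3044 N·s/m, so ζ = c/c_c = 645/3044 = 0.2119.

0.212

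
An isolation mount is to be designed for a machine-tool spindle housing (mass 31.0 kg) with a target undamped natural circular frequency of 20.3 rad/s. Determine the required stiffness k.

k = m·ω_n² = 31.0 × 20.30² = 31.0 × 412.1 = 12770 N/m.

12800 N/m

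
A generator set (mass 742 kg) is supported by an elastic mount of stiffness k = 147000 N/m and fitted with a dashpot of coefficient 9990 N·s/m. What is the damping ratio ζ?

ω_n = √(k/m) = √(147000/742) = 14.08 rad/s.
Critical damping c_c = 2√(k·m) = 2√(147000 × 742) = 20890 N·s/m, so ζ = c/c_c = 9990/20890 = 0.4783.

0.478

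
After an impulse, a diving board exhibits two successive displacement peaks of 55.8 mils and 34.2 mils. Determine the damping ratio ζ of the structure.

Logarithmic decrement δ = (1/n)·ln(x₀/x_n) = (1/1)·ln(55.8/34.2) = (1/1)·ln(1.632) = 0.4895.
ζ = δ/√(4π² + δ²) = 0.4895/√(39.48 + 0.240) = 0.4895/6.302 = 0.07768.

0.0777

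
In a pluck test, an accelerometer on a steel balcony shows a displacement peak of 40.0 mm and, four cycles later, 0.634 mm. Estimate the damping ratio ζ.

0.163

Logarithmic decrement δ = (1/n)·ln(x₀/x_n) = (1/4)·ln(40.0/0.634) = (1/4)·ln(63.09) = 1.036.
ζ = δ/√(4π² + δ²) = 1.036/√(39.48 + 1.07) = 1.036/6.368 = 0.1627.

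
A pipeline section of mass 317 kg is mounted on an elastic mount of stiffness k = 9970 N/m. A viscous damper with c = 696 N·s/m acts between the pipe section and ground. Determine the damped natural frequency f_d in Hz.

ω_n = √(k/m) = √(9970/317) = 5.608 rad/s.
Critical damping c_c = 2√(k·m) = 2√(9970 × 317) = 3556 N·s/m, so ζ = c/c_c = 696/3556 = 0.1958.
ω_d = ω_n√(1 − ζ²) = 5.608 × √(1 − 0.0383) = 5.500 rad/s.
f_d = ω_d/(2π) = 0.8753 Hz.

0.875 Hz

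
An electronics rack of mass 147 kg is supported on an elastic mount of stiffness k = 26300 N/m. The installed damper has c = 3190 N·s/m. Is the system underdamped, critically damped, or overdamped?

underdamped

c_c = 2√(k·m) = 3932 N·s/m; ζ = c/c_c = 3190/3932 = 0.811.
Since ζ < 1 the system is underdamped.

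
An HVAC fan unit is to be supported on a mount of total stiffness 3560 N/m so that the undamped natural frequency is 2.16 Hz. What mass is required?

ω_n = 2πf_n = 2π × 2.16 = 13.57 rad/s.
m = k/ω_n² = 3560/13.57² = 3560/184.2 = 19.33 kg.

19.3 kg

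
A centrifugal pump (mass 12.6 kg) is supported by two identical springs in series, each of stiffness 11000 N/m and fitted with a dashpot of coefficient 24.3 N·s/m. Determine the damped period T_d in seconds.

Series springs: 1/k_eq = 2/11000, so k_eq = 11000/2 = 5500 N/m.
ω_n = √(k_eq/m) = √(5500/12.6) = 20.89 rad/s.
Critical damping c_c = 2√(k_eq·m) = 2√(5500 × 12.6) = 526.5 N·s/m, so ζ = c/c_c = 24.3/526.5 = 0.04615.
ω_d = ω_n√(1 − ζ²) = 20.89 × √(1 − 0.00213) = 20.87 rad/s.
T_d = 2π/ω_d = 0.3011 s.

0.301 s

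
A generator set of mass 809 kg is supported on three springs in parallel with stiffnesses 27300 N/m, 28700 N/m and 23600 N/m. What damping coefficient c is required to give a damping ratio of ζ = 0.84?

13500 N·s/m

Parallel springs add: k_eq = 27300 + 28700 + 23600 = 79600 N/m.
c_c = 2√(k_eq·m) = 2√(79600 × 809) = 16050 N·s/m.
c = ζ·c_c = 0.84 × 16050 = 13480 N·s/m.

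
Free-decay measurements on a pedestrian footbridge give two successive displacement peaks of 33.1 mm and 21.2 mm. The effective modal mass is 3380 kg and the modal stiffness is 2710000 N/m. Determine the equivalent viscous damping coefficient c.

13500 N·s/m

Logarithmic decrement δ = (1/n)·ln(x₀/x_n) = (1/1)·ln(33.1/21.2) = (1/1)·ln(1.561) = 0.4455.
ζ = δ/√(4π² + δ²) = 0.4455/√(39.48 + 0.198) = 0.4455/6.299 = 0.07073.
c = ζ · 2√(km) = 0.07073 × 2√(2710000 × 3380) = 0.07073 × 191400 = 13540 N·s/m.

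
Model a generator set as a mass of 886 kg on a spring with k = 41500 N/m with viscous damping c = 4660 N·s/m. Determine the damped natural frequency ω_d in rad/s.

ω_n = √(k/m) = √(41500/886) = 6.844 rad/s.
Critical damping c_c = 2√(k·m) = 2√(41500 × 886) = 12130 N·s/m, so ζ = c/c_c = 4660/12130 = 0.3843.
ω_d = ω_n√(1 − ζ²) = 6.844 × √(1 − 0.148) = 6.319 rad/s.

6.32 rad/s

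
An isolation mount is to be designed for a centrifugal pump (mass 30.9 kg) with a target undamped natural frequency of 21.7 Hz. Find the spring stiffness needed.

ω_n = 2πf_n = 2π × 21.7 = 136.3 rad/s.
k = m·ω_n² = 30.9 × 136.3² = 30.9 × 18590 = 574400 N/m.

574000 N/m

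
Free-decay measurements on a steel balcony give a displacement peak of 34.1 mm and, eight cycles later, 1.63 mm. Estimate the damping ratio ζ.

Logarithmic decrement δ = (1/n)·ln(x₀/x_n) = (1/8)·ln(34.1/1.63) = (1/8)·ln(20.92) = 0.3801.
ζ = δ/√(4π² + δ²) = 0.3801/√(39.48 + 0.144) = 0.3801/6.295 = 0.06038.

0.0604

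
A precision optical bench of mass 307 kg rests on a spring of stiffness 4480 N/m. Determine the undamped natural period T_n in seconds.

ω_n = √(k/m) = √(4480/307) = √14.59 = 3.820 rad/s.
T_n = 2π/ω_n = 6.283/3.820 = 1.645 s.

1.64 s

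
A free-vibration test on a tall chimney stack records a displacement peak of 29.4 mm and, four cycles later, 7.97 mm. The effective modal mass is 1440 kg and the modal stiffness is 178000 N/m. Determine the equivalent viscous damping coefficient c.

1660 N·s/m

Logarithmic decrement δ = (1/n)·ln(x₀/x_n) = (1/4)·ln(29.4/7.97) = (1/4)·ln(3.689) = 0.3263.
ζ = δ/√(4π² + δ²) = 0.3263/√(39.48 + 0.106) = 0.3263/6.292 = 0.05187.
c = ζ · 2√(km) = 0.05187 × 2√(178000 × 1440) = 0.05187 × 32020 = 1661 N·s/m.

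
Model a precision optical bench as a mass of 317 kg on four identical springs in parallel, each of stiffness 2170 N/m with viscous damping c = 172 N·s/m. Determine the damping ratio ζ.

Parallel springs add: k_eq = 4 × 2170 = 8680 N/m.
ω_n = √(k_eq/m) = √(8680/317) = 5.233 rad/s.
Critical damping c_c = 2√(k_eq·m) = 2√(8680 × 317) = 3318 N·s/m, so ζ = c/c_c = 172/3318 = 0.05185.

0.0518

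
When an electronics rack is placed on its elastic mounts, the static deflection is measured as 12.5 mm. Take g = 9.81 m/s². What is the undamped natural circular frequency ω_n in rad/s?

28.0 rad/s

ω_n = √(g/δ_st) = √(9.81/0.0125) = √784.8 = 28.01 rad/s.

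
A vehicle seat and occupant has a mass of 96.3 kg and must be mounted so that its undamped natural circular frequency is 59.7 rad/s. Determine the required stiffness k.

343000 N/m

k = m·ω_n² = 96.3 × 59.70² = 96.3 × 3564 = 343200 N/m.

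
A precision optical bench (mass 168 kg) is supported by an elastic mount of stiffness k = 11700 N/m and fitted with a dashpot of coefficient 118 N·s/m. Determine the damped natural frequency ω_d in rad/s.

ω_n = √(k/m) = √(11700/168) = 8.345 rad/s.
Critical damping c_c = 2√(k·m) = 2√(11700 × 168) = 2804 N·s/m, so ζ = c/c_c = 118/2804 = 0.04208.
ω_d = ω_n√(1 − ζ²) = 8.345 × √(1 − 0.00177) = 8.338 rad/s.

8.34 rad/s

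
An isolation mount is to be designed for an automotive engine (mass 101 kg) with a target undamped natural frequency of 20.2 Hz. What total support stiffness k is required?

ω_n = 2πf_n = 2π × 20.2 = 126.9 rad/s.
k = m·ω_n² = 101 × 126.9² = 101 × 16110 = 1627000 N/m.

1630000 N/m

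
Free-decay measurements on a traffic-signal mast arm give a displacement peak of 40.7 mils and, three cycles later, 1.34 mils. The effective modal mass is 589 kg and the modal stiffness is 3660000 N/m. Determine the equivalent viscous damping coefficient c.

Logarithmic decrement δ = (1/n)·ln(x₀/x_n) = (1/3)·ln(40.7/1.34) = (1/3)·ln(30.37) = 1.138.
ζ = δ/√(4π² + δ²) = 1.138/√(39.48 + 1.29) = 1.138/6.385 = 0.1782.
c = ζ · 2√(km) = 0.1782 × 2√(3660000 × 589) = 0.1782 × 92860 = 16550 N·s/m.

16500 N·s/m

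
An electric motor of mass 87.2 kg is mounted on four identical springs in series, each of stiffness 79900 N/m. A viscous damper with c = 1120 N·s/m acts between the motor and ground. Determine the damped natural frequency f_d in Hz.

Series springs: 1/k_eq = 4/79900, so k_eq = 79900/4 = 19980 N/m.
ω_n = √(k_eq/m) = √(19980/87.2) = 15.14 rad/s.
Critical damping c_c = 2√(k_eq·m) = 2√(19980 × 87.2) = 2640 N·s/m, so ζ = c/c_c = 1120/2640 = 0.4243.
ω_d = ω_n√(1 − ζ²) = 15.14 × √(1 − 0.180) = 13.71 rad/s.
f_d = ω_d/(2π) = 2.181 Hz.

2.18 Hz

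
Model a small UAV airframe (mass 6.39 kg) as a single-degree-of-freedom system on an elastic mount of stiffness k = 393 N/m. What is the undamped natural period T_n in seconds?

0.801 s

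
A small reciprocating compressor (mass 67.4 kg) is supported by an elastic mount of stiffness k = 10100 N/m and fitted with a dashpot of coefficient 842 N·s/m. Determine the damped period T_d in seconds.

ω_n = √(k/m) = √(10100/67.4) = 12.24 rad/s.
Critical damping c_c = 2√(k·m) = 2√(10100 × 67.4) = 1650 N·s/m, so ζ = c/c_c = 842/1650 = 0.5103.
ω_d = ω_n√(1 − ζ²) = 12.24 × √(1 − 0.260) = 10.53 rad/s.
T_d = 2π/ω_d = 0.5968 s.

0.597 s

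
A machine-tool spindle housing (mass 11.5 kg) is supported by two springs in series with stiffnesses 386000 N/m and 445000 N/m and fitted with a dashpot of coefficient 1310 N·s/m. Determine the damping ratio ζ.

0.425

Series springs: 1/k_eq = 1/386000 + 1/445000 = 4.838×10^-6, so k_eq = 206700 N/m.
ω_n = √(k_eq/m) = √(206700/11.5) = 134.1 rad/s.
Critical damping c_c = 2√(k_eq·m) = 2√(206700 × 11.5) = 3084 N·s/m, so ζ = c/c_c = 1310/3084 = 0.4248.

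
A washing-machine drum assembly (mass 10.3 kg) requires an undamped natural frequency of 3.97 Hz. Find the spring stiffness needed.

6410 N/m

ω_n = 2πf_n = 2π × 3.97 = 24.94 rad/s.
k = m·ω_n² = 10.3 × 24.94² = 10.3 × 622.2 = 6409 N/m.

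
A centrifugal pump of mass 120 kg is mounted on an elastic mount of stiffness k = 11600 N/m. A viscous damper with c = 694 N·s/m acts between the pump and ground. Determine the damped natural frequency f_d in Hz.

1.50 Hz

ω_n = √(k/m) = √(11600/120) = 9.832 rad/s.
Critical damping c_c = 2√(k·m) = 2√(11600 × 120) = 2360 N·s/m, so ζ = c/c_c = 694/2360 = 0.2941.
ω_d = ω_n√(1 − ζ²) = 9.832 × √(1 − 0.0865) = 9.397 rad/s.
f_d = ω_d/(2π) = 1.496 Hz.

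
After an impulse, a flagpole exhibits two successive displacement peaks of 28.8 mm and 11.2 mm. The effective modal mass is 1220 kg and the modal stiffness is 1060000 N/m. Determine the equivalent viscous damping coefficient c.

10700 N·s/m

Logarithmic decrement δ = (1/n)·ln(x₀/x_n) = (1/1)·ln(28.8/11.2) = (1/1)·ln(2.571) = 0.9445.
ζ = δ/√(4π² + δ²) = 0.9445/√(39.48 + 0.892) = 0.9445/6.354 = 0.1486.
c = ζ · 2√(km) = 0.1486 × 2√(1060000 × 1220) = 0.1486 × 71920 = 10690 N·s/m.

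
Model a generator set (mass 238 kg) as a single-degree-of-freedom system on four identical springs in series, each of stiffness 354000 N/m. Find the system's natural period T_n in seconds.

0.326 s

Series springs: 1/k_eq = 4/354000, so k_eq = 354000/4 = 88500 N/m.
ω_n = √(k_eq/m) = √(88500/238) = √371.8 = 19.28 rad/s.
T_n = 2π/ω_n = 6.283/19.28 = 0.3258 s.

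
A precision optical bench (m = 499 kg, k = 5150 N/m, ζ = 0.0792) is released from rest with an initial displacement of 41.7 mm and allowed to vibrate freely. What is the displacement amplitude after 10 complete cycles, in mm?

0.283 mm

Logarithmic decrement δ = 2πζ/√(1 − ζ²) = 2π × 0.07920/√(1 − 0.00627) = 0.4992.
After n cycles, x_n/x₀ = e^(−nδ), so x_10 = 41.7 × e^(−10 × 0.4992) = 41.7 × 0.006792 = 0.2832 mm.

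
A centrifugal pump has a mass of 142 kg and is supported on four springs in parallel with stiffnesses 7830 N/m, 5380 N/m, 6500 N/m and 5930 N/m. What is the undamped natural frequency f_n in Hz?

2.14 Hz

Parallel springs add: k_eq = 7830 + 5380 + 6500 + 5930 = 25640 N/m.
ω_n = √(k_eq/m) = √(25640/142) = √180.6 = 13.44 rad/s.
f_n = ω_n/(2π) = 13.44/6.283 = 2.139 Hz.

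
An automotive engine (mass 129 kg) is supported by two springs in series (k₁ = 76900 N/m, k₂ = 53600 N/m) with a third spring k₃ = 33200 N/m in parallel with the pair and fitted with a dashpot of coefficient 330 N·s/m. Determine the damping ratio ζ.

0.0571

Series pair: k_s = k₁k₂/(k₁+k₂) = (76900)(53600)/(76900 + 53600) = 31580 N/m. In parallel with k₃: k_eq = 31580 + 33200 = 64780 N/m.
ω_n = √(k_eq/m) = √(64780/129) = 22.41 rad/s.
Critical damping c_c = 2√(k_eq·m) = 2√(64780 × 129) = 5782 N·s/m, so ζ = c/c_c = 330/5782 = 0.05708.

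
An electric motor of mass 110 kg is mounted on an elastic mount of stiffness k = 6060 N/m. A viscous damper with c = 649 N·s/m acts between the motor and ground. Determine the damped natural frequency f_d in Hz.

ω_n = √(k/m) = √(6060/110) = 7.422 rad/s.
Critical damping c_c = 2√(k·m) = 2√(6060 × 110) = 1633 N·s/m, so ζ = c/c_c = 649/1633 = 0.3974.
ω_d = ω_n√(1 − ζ²) = 7.422 × √(1 − 0.158) = 6.811 rad/s.
f_d = ω_d/(2π) = 1.084 Hz.

1.08 Hz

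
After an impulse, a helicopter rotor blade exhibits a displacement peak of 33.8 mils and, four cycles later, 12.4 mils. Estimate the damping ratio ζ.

Logarithmic decrement δ = (1/n)·ln(x₀/x_n) = (1/4)·ln(33.8/12.4) = (1/4)·ln(2.726) = 0.2507.
ζ = δ/√(4π² + δ²) = 0.2507/√(39.48 + 0.0628) = 0.2507/6.288 = 0.03987.

0.0399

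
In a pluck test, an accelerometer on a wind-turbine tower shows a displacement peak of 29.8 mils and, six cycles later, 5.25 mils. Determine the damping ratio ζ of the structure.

0.0460

Logarithmic decrement δ = (1/n)·ln(x₀/x_n) = (1/6)·ln(29.8/5.25) = (1/6)·ln(5.676) = 0.2894.
ζ = δ/√(4π² + δ²) = 0.2894/√(39.48 + 0.0837) = 0.2894/6.290 = 0.04601.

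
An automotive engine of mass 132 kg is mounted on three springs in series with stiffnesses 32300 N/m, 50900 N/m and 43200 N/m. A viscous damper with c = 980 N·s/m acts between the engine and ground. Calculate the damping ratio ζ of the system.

0.366

Series springs: 1/k_eq = 1/32300 + 1/50900 + 1/43200 = 7.375×10^-5, so k_eq = 13560 N/m.
ω_n = √(k_eq/m) = √(13560/132) = 10.13 rad/s.
Critical damping c_c = 2√(k_eq·m) = 2√(13560 × 132) = 2676 N·s/m, so ζ = c/c_c = 980/2676 = 0.3663.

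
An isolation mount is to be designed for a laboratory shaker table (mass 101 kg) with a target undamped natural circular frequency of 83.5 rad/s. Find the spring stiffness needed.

k = m·ω_n² = 101 × 83.50² = 101 × 6972 = 704200 N/m.

704000 N/m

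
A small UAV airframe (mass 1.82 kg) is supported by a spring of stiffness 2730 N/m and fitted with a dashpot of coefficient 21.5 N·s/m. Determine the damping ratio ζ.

ω_n = √(k/m) = √(2730/1.82) = 38.73 rad/s.
Critical damping c_c = 2√(k·m) = 2√(2730 × 1.82) = 141.0 N·s/m, so ζ = c/c_c = 21.5/141.0 = 0.1525.

0.153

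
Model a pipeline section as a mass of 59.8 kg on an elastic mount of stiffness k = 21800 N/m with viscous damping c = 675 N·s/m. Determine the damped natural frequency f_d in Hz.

ω_n = √(k/m) = √(21800/59.8) = 19.09 rad/s.
Critical damping c_c = 2√(k·m) = 2√(21800 × 59.8) = 2284 N·s/m, so ζ = c/c_c = 675/2284 = 0.2956.
ω_d = ω_n√(1 − ζ²) = 19.09 × √(1 − 0.0874) = 18.24 rad/s.
f_d = ω_d/(2π) = 2.903 Hz.

2.90 Hz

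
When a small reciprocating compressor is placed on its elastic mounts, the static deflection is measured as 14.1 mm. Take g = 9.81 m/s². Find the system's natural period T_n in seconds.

0.238 s

ω_n = √(g/δ_st) = √(9.81/0.0141) = √695.7 = 26.38 rad/s.
T_n = 2π/ω_n = 6.283/26.38 = 0.2382 s.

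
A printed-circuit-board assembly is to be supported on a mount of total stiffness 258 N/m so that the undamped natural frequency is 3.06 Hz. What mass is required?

0.698 kg

ω_n = 2πf_n = 2π × 3.06 = 19.23 rad/s.
m = k/ω_n² = 258/19.23² = 258/369.7 = 0.6979 kg.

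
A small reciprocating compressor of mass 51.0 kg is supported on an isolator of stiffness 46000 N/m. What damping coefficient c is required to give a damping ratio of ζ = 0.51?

1560 N·s/m

c_c = 2√(k·m) = 2√(46000 × 51.0) = 3063 N·s/m.
c = ζ·c_c = 0.51 × 3063 = 1562 N·s/m.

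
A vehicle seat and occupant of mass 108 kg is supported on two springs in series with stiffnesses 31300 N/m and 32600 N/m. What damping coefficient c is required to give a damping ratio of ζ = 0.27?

Series springs: 1/k_eq = 1/31300 + 1/32600 = 6.262×10^-5, so k_eq = 15970 N/m.
c_c = 2√(k_eq·m) = 2√(15970 × 108) = 2626 N·s/m.
c = ζ·c_c = 0.27 × 2626 = 709.1 N·s/m.

709 N·s/m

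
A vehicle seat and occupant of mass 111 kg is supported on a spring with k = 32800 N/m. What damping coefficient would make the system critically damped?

3820 N·s/m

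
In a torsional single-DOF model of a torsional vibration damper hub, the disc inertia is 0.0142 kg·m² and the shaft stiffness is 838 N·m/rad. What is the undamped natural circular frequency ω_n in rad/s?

243 rad/s

ω_n = √(k_t/J) = √(838/0.0142) = √59010 = 242.9 rad/s.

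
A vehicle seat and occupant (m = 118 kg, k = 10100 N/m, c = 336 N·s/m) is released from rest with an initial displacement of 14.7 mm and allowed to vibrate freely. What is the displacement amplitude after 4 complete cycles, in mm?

0.293 mm

ζ = c/(2√(km)) = 336/(2√(10100 × 118)) = 336/2183 = 0.1539.
Logarithmic decrement δ = 2πζ/√(1 − ζ²) = 2π × 0.1539/√(1 − 0.0237) = 0.9786.
After n cycles, x_n/x₀ = e^(−nδ), so x_4 = 14.7 × e^(−4 × 0.9786) = 14.7 × 0.01995 = 0.2933 mm.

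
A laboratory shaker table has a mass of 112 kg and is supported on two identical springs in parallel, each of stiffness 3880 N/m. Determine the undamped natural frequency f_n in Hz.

1.32 Hz

Parallel springs add: k_eq = 2 × 3880 = 7760 N/m.
ω_n = √(k_eq/m) = √(7760/112) = √69.29 = 8.324 rad/s.
f_n = ω_n/(2π) = 8.324/6.283 = 1.325 Hz.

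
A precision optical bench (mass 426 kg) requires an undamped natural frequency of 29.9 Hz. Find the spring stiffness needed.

15000000 N/m

ω_n = 2πf_n = 2π × 29.9 = 187.9 rad/s.
k = m·ω_n² = 426 × 187.9² = 426 × 35290 = 15040000 N/m.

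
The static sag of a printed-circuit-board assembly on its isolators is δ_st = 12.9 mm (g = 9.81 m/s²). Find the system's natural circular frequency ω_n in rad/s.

ω_n = √(g/δ_st) = √(9.81/0.0129) = √760.5 = 27.58 rad/s.

27.6 rad/s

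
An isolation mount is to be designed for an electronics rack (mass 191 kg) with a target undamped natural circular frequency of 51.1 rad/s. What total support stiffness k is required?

499000 N/m

k = m·ω_n² = 191 × 51.10² = 191 × 2611 = 498700 N/m.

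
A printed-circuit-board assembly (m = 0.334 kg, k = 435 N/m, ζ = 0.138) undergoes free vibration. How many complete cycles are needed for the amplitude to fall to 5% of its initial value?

Logarithmic decrement δ = 2πζ/√(1 − ζ²) = 2π × 0.1380/√(1 − 0.0190) = 0.8755.
x_n/x₀ = e^(−nδ) ≤ 0.05; take ln: n ≥ ln(1/0.05)/δ = 2.996/0.8755 = 3.422.
So 4 complete cycles are required.

4 cycles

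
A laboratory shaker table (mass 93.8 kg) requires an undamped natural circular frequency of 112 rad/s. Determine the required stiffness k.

k = m·ω_n² = 93.8 × 112.0² = 93.8 × 12540 = 1177000 N/m.

1180000 N/m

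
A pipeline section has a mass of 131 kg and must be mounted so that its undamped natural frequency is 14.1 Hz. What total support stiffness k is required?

ω_n = 2πf_n = 2π × 14.1 = 88.59 rad/s.
k = m·ω_n² = 131 × 88.59² = 131 × 7849 = 1028000 N/m.

1030000 N/m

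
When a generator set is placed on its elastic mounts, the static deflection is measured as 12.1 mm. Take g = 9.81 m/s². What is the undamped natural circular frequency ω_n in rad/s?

ω_n = √(g/δ_st) = √(9.81/0.0121) = √810.7 = 28.47 rad/s.

28.5 rad/s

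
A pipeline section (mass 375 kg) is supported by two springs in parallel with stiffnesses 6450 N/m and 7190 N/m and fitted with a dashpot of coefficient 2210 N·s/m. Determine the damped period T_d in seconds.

Parallel springs add: k_eq = 6450 + 7190 = 13640 N/m.
ω_n = √(k_eq/m) = √(13640/375) = 6.031 rad/s.
Critical damping c_c = 2√(k_eq·m) = 2√(13640 × 375) = 4523 N·s/m, so ζ = c/c_c = 2210/4523 = 0.4886.
ω_d = ω_n√(1 − ζ²) = 6.031 × √(1 − 0.239) = 5.262 rad/s.
T_d = 2π/ω_d = 1.194 s.

1.19 s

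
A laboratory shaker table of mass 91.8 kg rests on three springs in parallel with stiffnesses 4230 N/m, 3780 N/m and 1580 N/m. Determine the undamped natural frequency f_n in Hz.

1.63 Hz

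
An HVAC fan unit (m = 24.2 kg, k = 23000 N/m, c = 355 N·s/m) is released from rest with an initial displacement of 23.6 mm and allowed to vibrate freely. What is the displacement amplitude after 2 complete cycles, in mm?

1.09 mm

ζ = c/(2√(km)) = 355/(2√(23000 × 24.2)) = 355/1492 = 0.2379.
Logarithmic decrement δ = 2πζ/√(1 − ζ²) = 2π × 0.2379/√(1 − 0.0566) = 1.539.
After n cycles, x_n/x₀ = e^(−nδ), so x_2 = 23.6 × e^(−2 × 1.539) = 23.6 × 0.04604 = 1.087 mm.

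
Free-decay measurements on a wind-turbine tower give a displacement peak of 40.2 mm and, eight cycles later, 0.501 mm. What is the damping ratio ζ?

0.0869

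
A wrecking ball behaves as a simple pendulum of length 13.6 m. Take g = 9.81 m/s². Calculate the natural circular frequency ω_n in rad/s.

0.849 rad/s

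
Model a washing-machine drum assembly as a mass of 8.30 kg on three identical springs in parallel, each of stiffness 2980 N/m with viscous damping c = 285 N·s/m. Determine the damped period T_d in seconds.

0.225 s

Parallel springs add: k_eq = 3 × 2980 = 8940 N/m.
ω_n = √(k_eq/m) = √(8940/8.30) = 32.82 rad/s.
Critical damping c_c = 2√(k_eq·m) = 2√(8940 × 8.30) = 544.8 N·s/m, so ζ = c/c_c = 285/544.8 = 0.5231.
ω_d = ω_n√(1 − ζ²) = 32.82 × √(1 − 0.274) = 27.97 rad/s.
T_d = 2π/ω_d = 0.2246 s.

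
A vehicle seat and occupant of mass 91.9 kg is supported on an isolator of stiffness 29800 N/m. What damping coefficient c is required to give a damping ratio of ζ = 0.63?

2090 N·s/m

c_c = 2√(k·m) = 2√(29800 × 91.9) = 3310 N·s/m.
c = ζ·c_c = 0.63 × 3310 = 2085 N·s/m.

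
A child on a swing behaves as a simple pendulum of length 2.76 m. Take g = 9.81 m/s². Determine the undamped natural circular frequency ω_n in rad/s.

1.89 rad/s

For a simple pendulum ω_n = √(g/L) = √(9.81/2.76) = √3.554 = 1.885 rad/s.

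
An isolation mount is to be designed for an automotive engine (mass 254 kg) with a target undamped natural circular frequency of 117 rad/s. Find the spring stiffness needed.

3480000 N/m

k = m·ω_n² = 254 × 117.0² = 254 × 13690 = 3477000 N/m.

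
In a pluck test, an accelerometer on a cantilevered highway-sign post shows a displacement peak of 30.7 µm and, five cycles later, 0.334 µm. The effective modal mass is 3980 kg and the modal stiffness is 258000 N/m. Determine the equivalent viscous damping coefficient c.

Logarithmic decrement δ = (1/n)·ln(x₀/x_n) = (1/5)·ln(30.7/0.334) = (1/5)·ln(91.92) = 0.9042.
ζ = δ/√(4π² + δ²) = 0.9042/√(39.48 + 0.818) = 0.9042/6.348 = 0.1424.
c = ζ · 2√(km) = 0.1424 × 2√(258000 × 3980) = 0.1424 × 64090 = 9129 N·s/m.

9130 N·s/m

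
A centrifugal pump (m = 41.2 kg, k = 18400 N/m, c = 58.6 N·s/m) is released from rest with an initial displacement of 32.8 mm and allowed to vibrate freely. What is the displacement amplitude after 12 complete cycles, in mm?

ζ = c/(2√(km)) = 58.6/(2√(18400 × 41.2)) = 58.6/1741 = 0.03365.
Logarithmic decrement δ = 2πζ/√(1 − ζ²) = 2π × 0.03365/√(1 − 0.00113) = 0.2116.
After n cycles, x_n/x₀ = e^(−nδ), so x_12 = 32.8 × e^(−12 × 0.2116) = 32.8 × 0.07897 = 2.590 mm.

2.59 mm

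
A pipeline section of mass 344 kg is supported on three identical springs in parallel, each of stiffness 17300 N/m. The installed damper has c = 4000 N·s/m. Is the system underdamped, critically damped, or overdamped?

Parallel springs add: k_eq = 3 × 17300 = 51900 N/m.
c_c = 2√(k_eq·m) = 8451 N·s/m; ζ = c/c_c = 4000/8451 = 0.473.
Since ζ < 1 the system is underdamped.

underdamped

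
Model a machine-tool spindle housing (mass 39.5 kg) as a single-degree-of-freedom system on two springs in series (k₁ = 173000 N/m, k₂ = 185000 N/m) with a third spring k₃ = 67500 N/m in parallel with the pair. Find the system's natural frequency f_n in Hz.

10.0 Hz

Series pair: k_s = k₁k₂/(k₁+k₂) = (173000)(185000)/(173000 + 185000) = 89400 N/m. In parallel with k₃: k_eq = 89400 + 67500 = 156900 N/m.
ω_n = √(k_eq/m) = √(156900/39.5) = √3972 = 63.02 rad/s.
f_n = ω_n/(2π) = 63.02/6.283 = 10.03 Hz.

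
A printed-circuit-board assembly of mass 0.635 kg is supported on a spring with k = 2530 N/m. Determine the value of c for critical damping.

c_c = 2√(k·m) = 2√(2530 × 0.635) = 2 × 40.08 = 80.16 N·s/m.

80.2 N·s/m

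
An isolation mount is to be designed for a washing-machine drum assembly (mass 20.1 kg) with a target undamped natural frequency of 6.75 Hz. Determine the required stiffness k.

ω_n = 2πf_n = 2π × 6.75 = 42.41 rad/s.
k = m·ω_n² = 20.1 × 42.41² = 20.1 × 1799 = 36150 N/m.

36200 N/m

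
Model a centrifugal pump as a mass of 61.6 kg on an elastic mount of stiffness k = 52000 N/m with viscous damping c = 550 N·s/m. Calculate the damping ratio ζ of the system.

0.154

ω_n = √(k/m) = √(52000/61.6) = 29.05 rad/s.
Critical damping c_c = 2√(k·m) = 2√(52000 × 61.6) = 3579 N·s/m, so ζ = c/c_c = 550/3579 = 0.1537.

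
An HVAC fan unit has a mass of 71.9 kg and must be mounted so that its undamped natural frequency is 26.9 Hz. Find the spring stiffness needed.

2050000 N/m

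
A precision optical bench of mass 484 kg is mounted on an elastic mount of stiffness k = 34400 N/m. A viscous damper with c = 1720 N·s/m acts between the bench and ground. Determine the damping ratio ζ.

0.211

ω_n = √(k/m) = √(34400/484) = 8.431 rad/s.
Critical damping c_c = 2√(k·m) = 2√(34400 × 484) = 8161 N·s/m, so ζ = c/c_c = 1720/8161 = 0.2108.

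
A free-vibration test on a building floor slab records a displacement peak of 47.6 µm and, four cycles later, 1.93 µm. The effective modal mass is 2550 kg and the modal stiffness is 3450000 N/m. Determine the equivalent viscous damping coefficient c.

Logarithmic decrement δ = (1/n)·ln(x₀/x_n) = (1/4)·ln(47.6/1.93) = (1/4)·ln(24.66) = 0.8013.
ζ = δ/√(4π² + δ²) = 0.8013/√(39.48 + 0.642) = 0.8013/6.334 = 0.1265.
c = ζ · 2√(km) = 0.1265 × 2√(3450000 × 2550) = 0.1265 × 187600 = 23730 N·s/m.

23700 N·s/m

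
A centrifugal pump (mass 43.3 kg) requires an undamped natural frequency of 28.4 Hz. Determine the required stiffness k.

1380000 N/m

ω_n = 2πf_n = 2π × 28.4 = 178.4 rad/s.
k = m·ω_n² = 43.3 × 178.4² = 43.3 × 31840 = 1379000 N/m.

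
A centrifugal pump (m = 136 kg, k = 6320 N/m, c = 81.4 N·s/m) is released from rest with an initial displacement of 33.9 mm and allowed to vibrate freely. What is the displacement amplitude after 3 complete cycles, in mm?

14.8 mm

ζ = c/(2√(km)) = 81.4/(2√(6320 × 136)) = 81.4/1854 = 0.04390.
Logarithmic decrement δ = 2πζ/√(1 − ζ²) = 2π × 0.04390/√(1 − 0.00193) = 0.2761.
After n cycles, x_n/x₀ = e^(−nδ), so x_3 = 33.9 × e^(−3 × 0.2761) = 33.9 × 0.4368 = 14.81 mm.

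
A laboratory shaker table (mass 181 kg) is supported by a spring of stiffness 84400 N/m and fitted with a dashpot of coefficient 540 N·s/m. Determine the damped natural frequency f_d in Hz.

ω_n = √(k/m) = √(84400/181) = 21.59 rad/s.
Critical damping c_c = 2√(k·m) = 2√(84400 × 181) = 7817 N·s/m, so ζ = c/c_c = 540/7817 = 0.06908.
ω_d = ω_n√(1 − ζ²) = 21.59 × √(1 − 0.00477) = 21.54 rad/s.
f_d = ω_d/(2π) = 3.429 Hz.

3.43 Hz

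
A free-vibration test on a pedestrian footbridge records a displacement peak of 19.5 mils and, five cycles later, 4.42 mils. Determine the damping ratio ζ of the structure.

0.0472

Logarithmic decrement δ = (1/n)·ln(x₀/x_n) = (1/5)·ln(19.5/4.42) = (1/5)·ln(4.412) = 0.2969.
ζ = δ/√(4π² + δ²) = 0.2969/√(39.48 + 0.0881) = 0.2969/6.290 = 0.04719.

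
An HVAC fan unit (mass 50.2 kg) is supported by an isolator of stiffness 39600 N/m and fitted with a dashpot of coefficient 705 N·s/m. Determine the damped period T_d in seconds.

0.231 s

ω_n = √(k/m) = √(39600/50.2) = 28.09 rad/s.
Critical damping c_c = 2√(k·m) = 2√(39600 × 50.2) = 2820 N·s/m, so ζ = c/c_c = 705/2820 = 0.2500.
ω_d = ω_n√(1 − ζ²) = 28.09 × √(1 − 0.0625) = 27.19 rad/s.
T_d = 2π/ω_d = 0.2310 s.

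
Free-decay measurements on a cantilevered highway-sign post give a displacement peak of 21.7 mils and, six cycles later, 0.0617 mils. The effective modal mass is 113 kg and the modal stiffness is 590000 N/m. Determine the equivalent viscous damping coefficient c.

Logarithmic decrement δ = (1/n)·ln(x₀/x_n) = (1/6)·ln(21.7/0.0617) = (1/6)·ln(351.7) = 0.9771.
ζ = δ/√(4π² + δ²) = 0.9771/√(39.48 + 0.955) = 0.9771/6.359 = 0.1537.
c = ζ · 2√(km) = 0.1537 × 2√(590000 × 113) = 0.1537 × 16330 = 2509 N·s/m.

2510 N·s/m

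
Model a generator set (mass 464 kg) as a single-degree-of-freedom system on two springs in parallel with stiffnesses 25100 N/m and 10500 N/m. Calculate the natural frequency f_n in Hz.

1.39 Hz

Parallel springs add: k_eq = 25100 + 10500 = 35600 N/m.
ω_n = √(k_eq/m) = √(35600/464) = √76.72 = 8.759 rad/s.
f_n = ω_n/(2π) = 8.759/6.283 = 1.394 Hz.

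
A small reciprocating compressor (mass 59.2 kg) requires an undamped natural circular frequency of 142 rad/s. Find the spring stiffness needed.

1190000 N/m

k = m·ω_n² = 59.2 × 142.0² = 59.2 × 20160 = 1194000 N/m.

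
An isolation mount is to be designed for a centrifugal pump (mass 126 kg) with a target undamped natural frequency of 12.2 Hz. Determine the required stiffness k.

740000 N/m

ω_n = 2πf_n = 2π × 12.2 = 76.65 rad/s.
k = m·ω_n² = 126 × 76.65² = 126 × 5876 = 740400 N/m.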